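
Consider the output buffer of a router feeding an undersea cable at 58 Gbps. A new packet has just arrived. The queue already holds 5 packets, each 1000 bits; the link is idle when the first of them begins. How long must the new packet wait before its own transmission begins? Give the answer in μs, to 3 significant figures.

0.0862 μs

Each queued packet: L/R = 1000/58000000000 = 0.0172414 μs.
5 queued → 0.0862069 μs.
Queuing delay = 0.0862 μs.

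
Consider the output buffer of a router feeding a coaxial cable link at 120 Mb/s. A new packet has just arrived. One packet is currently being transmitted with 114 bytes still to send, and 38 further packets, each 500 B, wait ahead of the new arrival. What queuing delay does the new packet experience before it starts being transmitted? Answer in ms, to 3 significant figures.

Each queued packet: L/R = 4000/120000000 = 0.0333333 ms.
38 queued → 1.26667 ms.
Plus remaining 912 bits of current packet: 0.0076 ms.
Queuing delay = 1.27 ms.

1.27 ms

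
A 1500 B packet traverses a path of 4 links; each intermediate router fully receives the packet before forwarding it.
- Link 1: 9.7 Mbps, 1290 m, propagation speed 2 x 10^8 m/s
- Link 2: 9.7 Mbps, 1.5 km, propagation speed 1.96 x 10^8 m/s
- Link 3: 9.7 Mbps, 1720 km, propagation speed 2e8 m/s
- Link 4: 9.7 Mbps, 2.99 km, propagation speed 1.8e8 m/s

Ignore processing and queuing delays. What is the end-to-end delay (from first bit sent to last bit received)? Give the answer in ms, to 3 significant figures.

13.6 ms

L = 1500 × 8 = 12000 bits.
Transmission delay per hop = L/R = 12000/9700000 = 1.23711 ms; 4 hops → 4.94845 ms.
Propagation delays (d/s per hop): 0.00645, 0.00765306, 8.6, 0.0166111 ms; sum = 8.63071 ms.
End-to-end = 13.6 ms.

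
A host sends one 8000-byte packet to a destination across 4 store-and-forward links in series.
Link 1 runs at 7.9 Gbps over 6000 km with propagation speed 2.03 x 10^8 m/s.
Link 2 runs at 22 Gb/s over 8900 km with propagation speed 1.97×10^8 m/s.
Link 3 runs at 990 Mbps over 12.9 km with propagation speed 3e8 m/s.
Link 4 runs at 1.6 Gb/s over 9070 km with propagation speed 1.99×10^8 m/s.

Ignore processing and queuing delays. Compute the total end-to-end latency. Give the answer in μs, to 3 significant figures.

L = 8000 × 8 = 64000 bits.
Transmission delays (L/R per hop): 8.10127, 2.90909, 64.6465, 40 μs; sum = 115.657 μs.
Propagation delays (d/s per hop): 29556.7, 45177.7, 43, 45577.9 μs; sum = 120355 μs.
End-to-end = 120000 μs.

120000 μs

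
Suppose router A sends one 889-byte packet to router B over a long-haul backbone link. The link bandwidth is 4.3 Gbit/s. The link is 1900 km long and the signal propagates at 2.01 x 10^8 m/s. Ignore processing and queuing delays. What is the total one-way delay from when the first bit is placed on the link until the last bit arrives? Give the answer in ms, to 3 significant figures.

9.45 ms

L = 889 × 8 = 7112 bits.
Transmission delay = L/R = 7112 / 4300000000 = 0.00165395 ms.
Propagation delay = d/s = 1900000 m / 2.01e+08 m/s = 9.45274 ms.
Total = 9.45 ms.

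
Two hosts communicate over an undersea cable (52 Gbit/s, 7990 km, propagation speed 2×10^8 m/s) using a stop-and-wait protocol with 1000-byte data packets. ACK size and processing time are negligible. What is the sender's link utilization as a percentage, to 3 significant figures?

t_tx = L/R = 8000/52000000000 = 1.53846e-07 s.
t_prop = 7990000/200000000 = 0.03995 s; RTT = 0.0799 s.
Cycle = t_tx + RTT = 0.0799002 s.
Utilization = t_tx / cycle = 1.53846e-07/0.0799002 = 0.000193 %.

0.000193 %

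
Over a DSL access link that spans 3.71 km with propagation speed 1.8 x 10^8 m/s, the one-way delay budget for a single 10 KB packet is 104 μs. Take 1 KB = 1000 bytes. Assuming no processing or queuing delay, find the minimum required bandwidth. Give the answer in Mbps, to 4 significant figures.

959.4 Mbps

L = 80000 bits.
Propagation delay = 3710 / 180000000 = 20.6111 μs.
Transmission budget = 104 − 20.6111 = 83.3889 μs.
R ≥ L / t_tx = 80000 bits / 8.33889e-05 s = 959.4 Mbps.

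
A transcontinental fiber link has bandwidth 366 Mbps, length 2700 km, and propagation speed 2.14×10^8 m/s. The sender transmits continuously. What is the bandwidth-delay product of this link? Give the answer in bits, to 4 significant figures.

Propagation delay = 2700000 / 214000000 = 0.0126168 s.
BDP = R × t_prop = 366000000 × 0.0126168 = 4617760 bits.

4618000 bits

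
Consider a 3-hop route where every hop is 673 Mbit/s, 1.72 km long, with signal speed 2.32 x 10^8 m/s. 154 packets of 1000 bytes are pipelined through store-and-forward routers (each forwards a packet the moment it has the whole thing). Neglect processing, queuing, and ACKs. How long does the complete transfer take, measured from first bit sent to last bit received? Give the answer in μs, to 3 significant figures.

1880 μs

Per-hop transmission t_tx = L/R = 8000/673000000 = 11.8871 μs.
Per-hop propagation t_prop = 1720/2.32e+08 = 7.41379 μs.
Pipeline fill: first packet needs 3·t_tx to clear all hops; remaining 153 packets each add one t_tx.
Total = (3+154-1)·t_tx + 3·t_prop = 156·11.8871 + 3·7.41379 = 1880 μs.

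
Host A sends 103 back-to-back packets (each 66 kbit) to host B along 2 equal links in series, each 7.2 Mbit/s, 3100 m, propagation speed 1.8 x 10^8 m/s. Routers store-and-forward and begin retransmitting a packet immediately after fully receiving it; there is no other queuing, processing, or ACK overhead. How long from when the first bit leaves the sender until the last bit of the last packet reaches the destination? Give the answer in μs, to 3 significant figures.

953000 μs

Per-hop transmission t_tx = L/R = 66000/7200000 = 9166.67 μs.
Per-hop propagation t_prop = 3100/180000000 = 17.2222 μs.
Pipeline fill: first packet needs 2·t_tx to clear all hops; remaining 102 packets each add one t_tx.
Total = (2+103-1)·t_tx + 2·t_prop = 104·9166.67 + 2·17.2222 = 953000 μs.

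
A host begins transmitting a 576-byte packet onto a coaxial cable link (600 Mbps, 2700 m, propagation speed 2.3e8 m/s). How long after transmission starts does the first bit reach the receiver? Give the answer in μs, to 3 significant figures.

First bit experiences only propagation delay: d/s = 2700/2.3e+08 = 11.7 μs.

11.7 μs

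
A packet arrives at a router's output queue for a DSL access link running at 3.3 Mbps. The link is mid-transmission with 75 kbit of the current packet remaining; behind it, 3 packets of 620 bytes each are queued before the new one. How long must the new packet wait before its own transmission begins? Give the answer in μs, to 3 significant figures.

27200 μs

Each queued packet: L/R = 4960/3300000 = 1503.03 μs.
3 queued → 4509.09 μs.
Plus remaining 75000 bits of current packet: 22727.3 μs.
Queuing delay = 27200 μs.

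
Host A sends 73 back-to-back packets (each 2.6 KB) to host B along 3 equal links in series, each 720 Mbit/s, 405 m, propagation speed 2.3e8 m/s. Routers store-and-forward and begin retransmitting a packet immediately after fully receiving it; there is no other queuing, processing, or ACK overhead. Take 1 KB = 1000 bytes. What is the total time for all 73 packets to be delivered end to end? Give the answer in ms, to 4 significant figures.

Per-hop transmission t_tx = L/R = 20800/720000000 = 0.0288889 ms.
Per-hop propagation t_prop = 405/2.3e+08 = 0.00176087 ms.
Pipeline fill: first packet needs 3·t_tx to clear all hops; remaining 72 packets each add one t_tx.
Total = (3+73-1)·t_tx + 3·t_prop = 75·0.0288889 + 3·0.00176087 = 2.172 ms.

2.172 ms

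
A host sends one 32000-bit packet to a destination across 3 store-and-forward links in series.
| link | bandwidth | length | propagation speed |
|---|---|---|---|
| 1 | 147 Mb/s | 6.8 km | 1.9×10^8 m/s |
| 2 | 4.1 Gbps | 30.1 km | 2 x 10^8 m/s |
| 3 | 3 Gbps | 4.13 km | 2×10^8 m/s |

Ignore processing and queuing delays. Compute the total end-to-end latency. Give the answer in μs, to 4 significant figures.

443.1 μs

Transmission delays (L/R per hop): 217.687, 7.80488, 10.6667 μs; sum = 236.159 μs.
Propagation delays (d/s per hop): 35.7895, 150.5, 20.65 μs; sum = 206.939 μs.
End-to-end = 443.1 μs.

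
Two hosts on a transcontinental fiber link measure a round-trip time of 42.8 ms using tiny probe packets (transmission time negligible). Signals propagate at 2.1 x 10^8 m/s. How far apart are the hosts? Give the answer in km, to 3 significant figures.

4490 km

One-way propagation = RTT/2 = 21.4 ms.
d = s × t = 210000000 × 0.0214 = 4490 km.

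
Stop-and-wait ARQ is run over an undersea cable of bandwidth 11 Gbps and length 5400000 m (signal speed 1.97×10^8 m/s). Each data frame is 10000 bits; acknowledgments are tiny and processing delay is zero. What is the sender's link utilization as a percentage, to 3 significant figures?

t_tx = L/R = 10000/11000000000 = 9.09091e-07 s.
t_prop = 5400000/197000000 = 0.0274112 s; RTT = 0.0548223 s.
Cycle = t_tx + RTT = 0.0548232 s.
Utilization = t_tx / cycle = 9.09091e-07/0.0548232 = 0.00166 %.

0.00166 %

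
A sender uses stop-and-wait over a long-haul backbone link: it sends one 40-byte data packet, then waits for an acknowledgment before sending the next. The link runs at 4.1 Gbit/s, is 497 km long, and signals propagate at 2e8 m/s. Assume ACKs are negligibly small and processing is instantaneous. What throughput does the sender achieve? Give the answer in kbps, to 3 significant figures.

t_tx = L/R = 320/4.1e+09 = 7.80488e-08 s.
t_prop = 497000/200000000 = 0.002485 s; RTT = 0.00497 s.
Cycle = t_tx + RTT = 0.00497008 s.
Throughput = L / cycle = 320 / 0.00497008 = 64.4 kbps.

64.4 kbps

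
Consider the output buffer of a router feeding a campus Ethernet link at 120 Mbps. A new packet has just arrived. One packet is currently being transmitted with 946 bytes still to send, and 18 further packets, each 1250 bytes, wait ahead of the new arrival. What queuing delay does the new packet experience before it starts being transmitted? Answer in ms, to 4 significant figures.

1.563 ms

Each queued packet: L/R = 10000/120000000 = 0.0833333 ms.
18 queued → 1.5 ms.
Plus remaining 7568 bits of current packet: 0.0630667 ms.
Queuing delay = 1.563 ms.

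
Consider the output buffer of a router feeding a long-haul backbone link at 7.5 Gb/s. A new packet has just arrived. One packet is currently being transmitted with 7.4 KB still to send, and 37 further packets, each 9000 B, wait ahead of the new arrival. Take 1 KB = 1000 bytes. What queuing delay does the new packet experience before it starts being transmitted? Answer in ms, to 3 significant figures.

Each queued packet: L/R = 72000/7500000000 = 0.0096 ms.
37 queued → 0.3552 ms.
Plus remaining 59200 bits of current packet: 0.00789333 ms.
Queuing delay = 0.363 ms.

0.363 ms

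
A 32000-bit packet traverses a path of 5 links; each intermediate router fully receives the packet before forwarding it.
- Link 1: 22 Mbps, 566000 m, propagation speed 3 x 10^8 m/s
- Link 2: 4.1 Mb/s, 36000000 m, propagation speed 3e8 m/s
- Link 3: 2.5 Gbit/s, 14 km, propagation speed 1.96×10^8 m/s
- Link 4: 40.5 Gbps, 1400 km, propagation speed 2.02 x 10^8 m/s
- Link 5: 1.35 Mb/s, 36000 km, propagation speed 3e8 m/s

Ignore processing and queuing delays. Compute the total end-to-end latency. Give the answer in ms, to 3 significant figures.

282 ms

Transmission delays (L/R per hop): 1.45455, 7.80488, 0.0128, 0.000790123, 23.7037 ms; sum = 32.9767 ms.
Propagation delays (d/s per hop): 1.88667, 120, 0.0714286, 6.93069, 120 ms; sum = 248.889 ms.
End-to-end = 282 ms.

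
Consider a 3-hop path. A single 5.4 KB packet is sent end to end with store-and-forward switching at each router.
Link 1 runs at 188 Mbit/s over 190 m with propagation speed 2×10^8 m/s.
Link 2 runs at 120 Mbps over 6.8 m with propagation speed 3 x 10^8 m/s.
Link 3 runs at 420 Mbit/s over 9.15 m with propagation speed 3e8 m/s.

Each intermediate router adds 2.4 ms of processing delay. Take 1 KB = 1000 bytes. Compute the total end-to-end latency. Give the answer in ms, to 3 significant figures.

L = 43200 bits.
Transmission delays (L/R per hop): 0.229787, 0.36, 0.102857 ms; sum = 0.692644 ms.
Propagation delays (d/s per hop): 0.00095, 2.26667e-05, 3.05e-05 ms; sum = 0.00100317 ms.
Processing at 2 router(s): 2 × 2.4 ms = 4.8 ms.
End-to-end = 5.49 ms.

5.49 ms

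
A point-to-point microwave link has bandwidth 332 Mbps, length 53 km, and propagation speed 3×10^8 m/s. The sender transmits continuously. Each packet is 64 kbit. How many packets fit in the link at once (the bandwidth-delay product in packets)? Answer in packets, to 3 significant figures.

0.916 packets

Propagation delay = 53000 / 300000000 = 0.000176667 s.
BDP = R × t_prop = 332000000 × 0.000176667 = 58653.3 bits.
In packets of 64000 bits: 0.916 packets.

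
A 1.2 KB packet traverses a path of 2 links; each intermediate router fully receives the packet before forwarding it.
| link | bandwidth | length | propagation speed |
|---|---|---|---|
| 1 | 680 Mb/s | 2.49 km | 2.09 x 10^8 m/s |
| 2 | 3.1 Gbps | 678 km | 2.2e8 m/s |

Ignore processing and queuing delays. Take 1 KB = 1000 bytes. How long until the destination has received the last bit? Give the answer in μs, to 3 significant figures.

L = 9600 bits.
Transmission delays (L/R per hop): 14.1176, 3.09677 μs; sum = 17.2144 μs.
Propagation delays (d/s per hop): 11.9139, 3081.82 μs; sum = 3093.73 μs.
End-to-end = 3110 μs.

3110 μs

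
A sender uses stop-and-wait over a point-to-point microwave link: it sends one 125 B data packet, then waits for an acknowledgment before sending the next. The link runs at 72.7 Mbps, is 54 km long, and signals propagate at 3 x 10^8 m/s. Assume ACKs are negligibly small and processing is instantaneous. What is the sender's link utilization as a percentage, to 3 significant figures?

3.68 %

t_tx = L/R = 1000/72700000 = 1.37552e-05 s.
t_prop = 54000/300000000 = 0.00018 s; RTT = 0.00036 s.
Cycle = t_tx + RTT = 0.000373755 s.
Utilization = t_tx / cycle = 1.37552e-05/0.000373755 = 3.68 %.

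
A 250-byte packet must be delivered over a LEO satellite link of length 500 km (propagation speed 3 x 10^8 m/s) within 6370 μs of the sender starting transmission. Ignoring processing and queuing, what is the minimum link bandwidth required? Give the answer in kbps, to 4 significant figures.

425.2 kbps

L = 2000 bits.
Propagation delay = 500000 / 300000000 = 1666.67 μs.
Transmission budget = 6370 − 1666.67 = 4703.33 μs.
R ≥ L / t_tx = 2000 bits / 0.00470333 s = 425.2 kbps.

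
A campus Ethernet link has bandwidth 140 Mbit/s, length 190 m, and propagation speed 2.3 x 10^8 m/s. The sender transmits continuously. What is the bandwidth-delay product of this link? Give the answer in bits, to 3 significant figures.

116 bits

Propagation delay = 190 / 2.3e+08 = 8.26087e-07 s.
BDP = R × t_prop = 140000000 × 8.26087e-07 = 115.652 bits.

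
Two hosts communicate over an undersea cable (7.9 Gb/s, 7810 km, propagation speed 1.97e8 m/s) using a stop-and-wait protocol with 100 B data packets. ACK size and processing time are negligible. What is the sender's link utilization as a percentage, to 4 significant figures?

t_tx = L/R = 800/7900000000 = 1.01266e-07 s.
t_prop = 7810000/197000000 = 0.0396447 s; RTT = 0.0792893 s.
Cycle = t_tx + RTT = 0.0792894 s.
Utilization = t_tx / cycle = 1.01266e-07/0.0792894 = 0.0001277 %.

0.0001277 %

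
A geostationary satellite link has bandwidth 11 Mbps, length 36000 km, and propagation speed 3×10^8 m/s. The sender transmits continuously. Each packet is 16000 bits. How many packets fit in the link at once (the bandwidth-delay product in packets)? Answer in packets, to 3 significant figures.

82.5 packets

Propagation delay = 36000000 / 300000000 = 0.12 s.
BDP = R × t_prop = 11000000 × 0.12 = 1320000 bits.
In packets of 16000 bits: 82.5 packets.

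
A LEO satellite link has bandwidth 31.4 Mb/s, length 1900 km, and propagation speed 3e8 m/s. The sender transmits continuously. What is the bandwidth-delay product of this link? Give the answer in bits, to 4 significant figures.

198900 bits

Propagation delay = 1900000 / 300000000 = 0.00633333 s.
BDP = R × t_prop = 31400000 × 0.00633333 = 198867 bits.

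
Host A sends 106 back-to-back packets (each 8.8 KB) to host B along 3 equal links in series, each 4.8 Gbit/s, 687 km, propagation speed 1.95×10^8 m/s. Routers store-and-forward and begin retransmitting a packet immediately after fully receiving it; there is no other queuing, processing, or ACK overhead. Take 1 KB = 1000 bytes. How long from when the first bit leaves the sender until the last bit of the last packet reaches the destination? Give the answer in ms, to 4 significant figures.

12.15 ms

Per-hop transmission t_tx = L/R = 70400/4800000000 = 0.0146667 ms.
Per-hop propagation t_prop = 687000/195000000 = 3.52308 ms.
Pipeline fill: first packet needs 3·t_tx to clear all hops; remaining 105 packets each add one t_tx.
Total = (3+106-1)·t_tx + 3·t_prop = 108·0.0146667 + 3·3.52308 = 12.15 ms.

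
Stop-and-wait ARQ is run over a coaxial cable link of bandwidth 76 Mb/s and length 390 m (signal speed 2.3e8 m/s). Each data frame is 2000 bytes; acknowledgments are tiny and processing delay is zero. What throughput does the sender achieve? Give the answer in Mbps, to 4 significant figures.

74.80 Mbps

t_tx = L/R = 16000/76000000 = 0.000210526 s.
t_prop = 390/2.3e+08 = 1.69565e-06 s; RTT = 3.3913e-06 s.
Cycle = t_tx + RTT = 0.000213918 s.
Throughput = L / cycle = 16000 / 0.000213918 = 74.80 Mbps.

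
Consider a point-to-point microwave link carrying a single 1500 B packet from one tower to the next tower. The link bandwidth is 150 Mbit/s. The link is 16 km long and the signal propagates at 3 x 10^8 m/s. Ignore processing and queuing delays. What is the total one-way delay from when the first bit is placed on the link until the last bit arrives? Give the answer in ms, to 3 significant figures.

0.133 ms

L = 1500 × 8 = 12000 bits.
Transmission delay = L/R = 12000 / 150000000 = 0.08 ms.
Propagation delay = d/s = 16000 m / 300000000 m/s = 0.0533333 ms.
Total = 0.133 ms.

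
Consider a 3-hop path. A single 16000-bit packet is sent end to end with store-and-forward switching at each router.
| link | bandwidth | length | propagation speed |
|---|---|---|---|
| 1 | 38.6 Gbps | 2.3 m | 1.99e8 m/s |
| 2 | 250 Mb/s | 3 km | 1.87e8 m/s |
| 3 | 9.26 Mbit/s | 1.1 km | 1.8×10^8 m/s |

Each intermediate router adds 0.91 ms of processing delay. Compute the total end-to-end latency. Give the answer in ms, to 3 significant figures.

3.63 ms

Transmission delays (L/R per hop): 0.000414508, 0.064, 1.72786 ms; sum = 1.79228 ms.
Propagation delays (d/s per hop): 1.15578e-05, 0.0160428, 0.00611111 ms; sum = 0.0221654 ms.
Processing at 2 router(s): 2 × 0.91 ms = 1.82 ms.
End-to-end = 3.63 ms.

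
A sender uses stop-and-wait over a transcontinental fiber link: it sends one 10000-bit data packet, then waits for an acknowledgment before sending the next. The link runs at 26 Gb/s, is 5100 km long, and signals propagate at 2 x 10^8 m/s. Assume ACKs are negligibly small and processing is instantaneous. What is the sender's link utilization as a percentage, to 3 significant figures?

0.000754 %

t_tx = L/R = 10000/26000000000 = 3.84615e-07 s.
t_prop = 5100000/200000000 = 0.0255 s; RTT = 0.051 s.
Cycle = t_tx + RTT = 0.0510004 s.
Utilization = t_tx / cycle = 3.84615e-07/0.0510004 = 0.000754 %.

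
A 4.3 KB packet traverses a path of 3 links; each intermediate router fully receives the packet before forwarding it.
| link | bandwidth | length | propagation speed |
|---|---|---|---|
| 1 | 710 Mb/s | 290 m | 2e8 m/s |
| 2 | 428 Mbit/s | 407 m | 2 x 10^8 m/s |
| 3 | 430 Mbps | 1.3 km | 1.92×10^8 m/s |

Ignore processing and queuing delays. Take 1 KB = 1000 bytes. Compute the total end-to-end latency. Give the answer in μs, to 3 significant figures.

L = 34400 bits.
Transmission delays (L/R per hop): 48.4507, 80.3738, 80 μs; sum = 208.825 μs.
Propagation delays (d/s per hop): 1.45, 2.035, 6.77083 μs; sum = 10.2558 μs.
End-to-end = 219 μs.

219 μs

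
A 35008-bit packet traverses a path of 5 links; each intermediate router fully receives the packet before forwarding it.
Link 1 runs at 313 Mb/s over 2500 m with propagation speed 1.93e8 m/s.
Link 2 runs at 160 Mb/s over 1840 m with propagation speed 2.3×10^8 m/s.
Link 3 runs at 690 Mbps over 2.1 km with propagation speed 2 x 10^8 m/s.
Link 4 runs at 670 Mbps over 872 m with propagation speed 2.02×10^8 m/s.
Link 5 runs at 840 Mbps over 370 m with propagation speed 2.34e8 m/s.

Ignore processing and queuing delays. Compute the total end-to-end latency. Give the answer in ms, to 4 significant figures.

Transmission delays (L/R per hop): 0.111847, 0.2188, 0.0507362, 0.0522507, 0.0416762 ms; sum = 0.47531 ms.
Propagation delays (d/s per hop): 0.0129534, 0.008, 0.0105, 0.00431683, 0.0015812 ms; sum = 0.0373514 ms.
End-to-end = 0.5127 ms.

0.5127 ms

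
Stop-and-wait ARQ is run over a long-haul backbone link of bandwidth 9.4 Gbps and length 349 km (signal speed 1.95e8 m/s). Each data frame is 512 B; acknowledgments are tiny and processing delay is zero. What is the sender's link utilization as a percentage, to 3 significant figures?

0.0122 %

t_tx = L/R = 4096/9400000000 = 4.35745e-07 s.
t_prop = 349000/195000000 = 0.00178974 s; RTT = 0.00357949 s.
Cycle = t_tx + RTT = 0.00357992 s.
Utilization = t_tx / cycle = 4.35745e-07/0.00357992 = 0.0122 %.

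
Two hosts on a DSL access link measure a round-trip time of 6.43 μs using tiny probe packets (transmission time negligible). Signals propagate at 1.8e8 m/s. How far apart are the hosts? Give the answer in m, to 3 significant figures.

579 m

One-way propagation = RTT/2 = 3.215 μs.
d = s × t = 180000000 × 3.215e-06 = 579 m.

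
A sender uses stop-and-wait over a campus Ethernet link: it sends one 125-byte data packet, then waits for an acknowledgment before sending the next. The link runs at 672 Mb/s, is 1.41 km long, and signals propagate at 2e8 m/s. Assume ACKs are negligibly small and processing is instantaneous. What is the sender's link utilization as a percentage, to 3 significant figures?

9.55 %

t_tx = L/R = 1000/672000000 = 1.4881e-06 s.
t_prop = 1410/200000000 = 7.05e-06 s; RTT = 1.41e-05 s.
Cycle = t_tx + RTT = 1.55881e-05 s.
Utilization = t_tx / cycle = 1.4881e-06/1.55881e-05 = 9.55 %.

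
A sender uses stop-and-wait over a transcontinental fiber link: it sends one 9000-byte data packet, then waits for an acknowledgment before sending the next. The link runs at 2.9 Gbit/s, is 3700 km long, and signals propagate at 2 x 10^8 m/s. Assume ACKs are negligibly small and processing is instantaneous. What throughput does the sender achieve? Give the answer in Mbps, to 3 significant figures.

t_tx = L/R = 72000/2900000000 = 2.48276e-05 s.
t_prop = 3700000/200000000 = 0.0185 s; RTT = 0.037 s.
Cycle = t_tx + RTT = 0.0370248 s.
Throughput = L / cycle = 72000 / 0.0370248 = 1.94 Mbps.

1.94 Mbps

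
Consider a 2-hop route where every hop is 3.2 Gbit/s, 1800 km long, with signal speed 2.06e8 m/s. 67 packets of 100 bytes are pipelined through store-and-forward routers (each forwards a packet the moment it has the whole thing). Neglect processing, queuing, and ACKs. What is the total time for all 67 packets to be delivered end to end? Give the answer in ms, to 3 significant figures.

Per-hop transmission t_tx = L/R = 800/3200000000 = 0.00025 ms.
Per-hop propagation t_prop = 1800000/206000000 = 8.73786 ms.
Pipeline fill: first packet needs 2·t_tx to clear all hops; remaining 66 packets each add one t_tx.
Total = (2+67-1)·t_tx + 2·t_prop = 68·0.00025 + 2·8.73786 = 17.5 ms.

17.5 ms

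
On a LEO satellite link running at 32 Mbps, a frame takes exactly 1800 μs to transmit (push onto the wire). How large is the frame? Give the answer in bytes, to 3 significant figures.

7200 bytes

L = R × t_tx = 32000000 b/s × 0.0018 s = 57600 bits.
In bytes: 57600 / 8 = 7200 bytes.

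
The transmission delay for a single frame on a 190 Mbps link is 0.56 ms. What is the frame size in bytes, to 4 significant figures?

13300 bytes

L = R × t_tx = 190000000 b/s × 0.00056 s = 106400 bits.
In bytes: 106400 / 8 = 13300 bytes.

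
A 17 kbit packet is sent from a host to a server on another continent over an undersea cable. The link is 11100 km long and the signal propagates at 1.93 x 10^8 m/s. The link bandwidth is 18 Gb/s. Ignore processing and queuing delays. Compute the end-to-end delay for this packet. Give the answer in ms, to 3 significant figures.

L = 17000 bits.
Transmission delay = L/R = 17000 / 18000000000 = 0.000944444 ms.
Propagation delay = d/s = 11100000 m / 193000000 m/s = 57.513 ms.
Total = 57.5 ms.

57.5 ms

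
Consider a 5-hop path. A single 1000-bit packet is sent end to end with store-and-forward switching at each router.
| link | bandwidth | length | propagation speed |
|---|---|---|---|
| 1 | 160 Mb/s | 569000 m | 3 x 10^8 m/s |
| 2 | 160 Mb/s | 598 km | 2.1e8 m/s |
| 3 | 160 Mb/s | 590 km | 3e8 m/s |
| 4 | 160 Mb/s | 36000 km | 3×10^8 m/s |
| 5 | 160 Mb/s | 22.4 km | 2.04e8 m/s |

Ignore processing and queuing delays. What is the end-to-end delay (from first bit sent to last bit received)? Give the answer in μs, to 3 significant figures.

127000 μs

Transmission delay per hop = L/R = 1000/160000000 = 6.25 μs; 5 hops → 31.25 μs.
Propagation delays (d/s per hop): 1896.67, 2847.62, 1966.67, 120000, 109.804 μs; sum = 126821 μs.
End-to-end = 127000 μs.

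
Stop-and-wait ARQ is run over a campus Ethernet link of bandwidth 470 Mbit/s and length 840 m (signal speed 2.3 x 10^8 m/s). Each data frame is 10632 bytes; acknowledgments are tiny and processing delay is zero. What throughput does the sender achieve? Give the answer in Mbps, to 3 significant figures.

452 Mbps

t_tx = L/R = 85056/470000000 = 0.00018097 s.
t_prop = 840/2.3e+08 = 3.65217e-06 s; RTT = 7.30435e-06 s.
Cycle = t_tx + RTT = 0.000188275 s.
Throughput = L / cycle = 85056 / 0.000188275 = 452 Mbps.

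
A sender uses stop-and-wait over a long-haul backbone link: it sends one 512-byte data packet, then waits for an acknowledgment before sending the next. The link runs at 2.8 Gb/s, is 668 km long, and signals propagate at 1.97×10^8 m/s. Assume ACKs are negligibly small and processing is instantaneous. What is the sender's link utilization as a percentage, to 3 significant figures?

0.0216 %

t_tx = L/R = 4096/2800000000 = 1.46286e-06 s.
t_prop = 668000/197000000 = 0.00339086 s; RTT = 0.00678173 s.
Cycle = t_tx + RTT = 0.00678319 s.
Utilization = t_tx / cycle = 1.46286e-06/0.00678319 = 0.0216 %.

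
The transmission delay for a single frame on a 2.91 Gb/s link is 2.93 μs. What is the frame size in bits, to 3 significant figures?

8530 bits

L = R × t_tx = 2910000000 b/s × 2.93e-06 s = 8526.3 bits.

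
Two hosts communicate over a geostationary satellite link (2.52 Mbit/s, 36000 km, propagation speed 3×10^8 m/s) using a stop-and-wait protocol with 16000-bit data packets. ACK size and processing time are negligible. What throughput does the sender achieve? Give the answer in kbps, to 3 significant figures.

64.9 kbps

t_tx = L/R = 16000/2520000 = 0.00634921 s.
t_prop = 36000000/300000000 = 0.12 s; RTT = 0.24 s.
Cycle = t_tx + RTT = 0.246349 s.
Throughput = L / cycle = 16000 / 0.246349 = 64.9 kbps.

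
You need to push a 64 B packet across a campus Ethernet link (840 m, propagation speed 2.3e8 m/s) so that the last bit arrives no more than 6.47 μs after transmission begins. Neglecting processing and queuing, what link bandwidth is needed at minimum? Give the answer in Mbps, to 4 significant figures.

L = 512 bits.
Propagation delay = 840 / 2.3e+08 = 3.65217 μs.
Transmission budget = 6.47 − 3.65217 = 2.81783 μs.
R ≥ L / t_tx = 512 bits / 2.81783e-06 s = 181.7 Mbps.

181.7 Mbps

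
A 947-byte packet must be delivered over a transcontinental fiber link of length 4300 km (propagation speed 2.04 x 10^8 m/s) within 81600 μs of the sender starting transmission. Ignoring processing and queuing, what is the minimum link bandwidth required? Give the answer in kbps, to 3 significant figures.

125 kbps

L = 7576 bits.
Propagation delay = 4300000 / 204000000 = 21078.4 μs.
Transmission budget = 81600 − 21078.4 = 60521.6 μs.
R ≥ L / t_tx = 7576 bits / 0.0605216 s = 125 kbps.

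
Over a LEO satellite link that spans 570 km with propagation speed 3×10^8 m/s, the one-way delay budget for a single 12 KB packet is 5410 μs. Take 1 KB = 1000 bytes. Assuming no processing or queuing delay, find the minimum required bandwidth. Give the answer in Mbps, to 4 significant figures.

L = 96000 bits.
Propagation delay = 570000 / 300000000 = 1900 μs.
Transmission budget = 5410 − 1900 = 3510 μs.
R ≥ L / t_tx = 96000 bits / 0.00351 s = 27.35 Mbps.

27.35 Mbps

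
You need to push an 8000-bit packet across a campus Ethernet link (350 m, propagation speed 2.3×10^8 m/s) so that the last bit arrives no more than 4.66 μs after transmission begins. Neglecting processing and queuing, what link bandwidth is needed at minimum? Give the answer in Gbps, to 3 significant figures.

2.55 Gbps

Propagation delay = 350 / 2.3e+08 = 1.52174 μs.
Transmission budget = 4.66 − 1.52174 = 3.13826 μs.
R ≥ L / t_tx = 8000 bits / 3.13826e-06 s = 2.55 Gbps.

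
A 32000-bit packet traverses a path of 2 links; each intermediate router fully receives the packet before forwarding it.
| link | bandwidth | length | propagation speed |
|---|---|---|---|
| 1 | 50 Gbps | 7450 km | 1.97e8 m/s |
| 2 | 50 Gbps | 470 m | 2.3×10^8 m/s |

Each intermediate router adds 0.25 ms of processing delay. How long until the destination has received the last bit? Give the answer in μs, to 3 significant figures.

38100 μs

Transmission delay per hop = L/R = 32000/50000000000 = 0.64 μs; 2 hops → 1.28 μs.
Propagation delays (d/s per hop): 37817.3, 2.04348 μs; sum = 37819.3 μs.
Processing at 1 router(s): 1 × 0.25 ms = 250 μs.
End-to-end = 38100 μs.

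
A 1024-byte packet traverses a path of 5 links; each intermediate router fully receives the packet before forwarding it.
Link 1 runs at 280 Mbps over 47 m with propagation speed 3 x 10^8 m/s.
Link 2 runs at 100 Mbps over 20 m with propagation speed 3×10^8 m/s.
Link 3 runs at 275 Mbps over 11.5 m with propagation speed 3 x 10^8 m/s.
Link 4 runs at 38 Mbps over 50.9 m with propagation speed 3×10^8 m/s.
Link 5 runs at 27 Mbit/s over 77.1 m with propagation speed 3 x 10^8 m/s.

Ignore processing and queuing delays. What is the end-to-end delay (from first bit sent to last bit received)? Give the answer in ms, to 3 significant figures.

0.661 ms

L = 1024 × 8 = 8192 bits.
Transmission delays (L/R per hop): 0.0292571, 0.08192, 0.0297891, 0.215579, 0.303407 ms; sum = 0.659953 ms.
Propagation delays (d/s per hop): 0.000156667, 6.66667e-05, 3.83333e-05, 0.000169667, 0.000257 ms; sum = 0.000688333 ms.
End-to-end = 0.661 ms.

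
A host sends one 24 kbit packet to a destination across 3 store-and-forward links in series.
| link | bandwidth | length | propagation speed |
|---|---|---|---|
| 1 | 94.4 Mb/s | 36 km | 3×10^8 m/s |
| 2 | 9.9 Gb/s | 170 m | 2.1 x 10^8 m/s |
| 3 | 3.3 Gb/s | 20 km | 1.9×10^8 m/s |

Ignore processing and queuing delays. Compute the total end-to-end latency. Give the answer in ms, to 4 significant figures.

0.4900 ms

L = 24000 bits.
Transmission delays (L/R per hop): 0.254237, 0.00242424, 0.00727273 ms; sum = 0.263934 ms.
Propagation delays (d/s per hop): 0.12, 0.000809524, 0.105263 ms; sum = 0.226073 ms.
End-to-end = 0.4900 ms.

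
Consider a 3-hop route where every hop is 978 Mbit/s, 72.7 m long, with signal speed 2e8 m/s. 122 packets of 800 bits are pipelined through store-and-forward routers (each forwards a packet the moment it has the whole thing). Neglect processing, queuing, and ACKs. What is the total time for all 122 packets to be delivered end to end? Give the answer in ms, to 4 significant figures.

0.1025 ms

Per-hop transmission t_tx = L/R = 800/978000000 = 0.000817996 ms.
Per-hop propagation t_prop = 72.7/200000000 = 0.0003635 ms.
Pipeline fill: first packet needs 3·t_tx to clear all hops; remaining 121 packets each add one t_tx.
Total = (3+122-1)·t_tx + 3·t_prop = 124·0.000817996 + 3·0.0003635 = 0.1025 ms.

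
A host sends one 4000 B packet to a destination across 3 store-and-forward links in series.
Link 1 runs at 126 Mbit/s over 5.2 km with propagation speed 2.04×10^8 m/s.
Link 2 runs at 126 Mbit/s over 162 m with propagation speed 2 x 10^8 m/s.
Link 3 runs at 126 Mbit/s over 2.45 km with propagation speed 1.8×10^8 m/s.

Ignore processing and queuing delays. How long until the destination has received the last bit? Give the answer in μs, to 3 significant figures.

L = 4000 × 8 = 32000 bits.
Transmission delay per hop = L/R = 32000/126000000 = 253.968 μs; 3 hops → 761.905 μs.
Propagation delays (d/s per hop): 25.4902, 0.81, 13.6111 μs; sum = 39.9113 μs.
End-to-end = 802 μs.

802 μs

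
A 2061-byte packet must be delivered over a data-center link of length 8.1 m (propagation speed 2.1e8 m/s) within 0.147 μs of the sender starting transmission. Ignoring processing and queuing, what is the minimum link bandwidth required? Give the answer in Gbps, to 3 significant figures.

152 Gbps

L = 16488 bits.
Propagation delay = 8.1 / 210000000 = 0.0385714 μs.
Transmission budget = 0.147 − 0.0385714 = 0.108429 μs.
R ≥ L / t_tx = 16488 bits / 1.08429e-07 s = 152 Gbps.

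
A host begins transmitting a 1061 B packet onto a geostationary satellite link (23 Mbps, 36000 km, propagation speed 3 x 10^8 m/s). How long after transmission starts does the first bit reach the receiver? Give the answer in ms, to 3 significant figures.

120 ms

First bit experiences only propagation delay: d/s = 36000000/300000000 = 120 ms.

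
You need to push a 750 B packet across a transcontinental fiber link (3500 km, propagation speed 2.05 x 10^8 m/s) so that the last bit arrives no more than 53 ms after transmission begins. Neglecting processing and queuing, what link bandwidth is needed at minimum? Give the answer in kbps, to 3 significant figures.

167 kbps

L = 6000 bits.
Propagation delay = 3500000 / 2.05e+08 = 17.0732 ms.
Transmission budget = 53 − 17.0732 = 35.9268 ms.
R ≥ L / t_tx = 6000 bits / 0.0359268 s = 167 kbps.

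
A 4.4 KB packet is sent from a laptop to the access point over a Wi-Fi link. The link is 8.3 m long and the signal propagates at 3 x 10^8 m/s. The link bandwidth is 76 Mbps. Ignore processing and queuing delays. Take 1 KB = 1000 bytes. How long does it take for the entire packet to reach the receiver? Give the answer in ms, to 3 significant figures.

L = 35200 bits.
Transmission delay = L/R = 35200 / 76000000 = 0.463158 ms.
Propagation delay = d/s = 8.3 m / 300000000 m/s = 2.76667e-05 ms.
Total = 0.463 ms.

0.463 ms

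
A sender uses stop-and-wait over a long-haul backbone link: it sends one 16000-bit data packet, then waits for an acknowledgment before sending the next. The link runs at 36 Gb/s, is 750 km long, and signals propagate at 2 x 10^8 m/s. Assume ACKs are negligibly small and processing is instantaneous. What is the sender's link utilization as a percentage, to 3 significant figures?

t_tx = L/R = 16000/36000000000 = 4.44444e-07 s.
t_prop = 750000/200000000 = 0.00375 s; RTT = 0.0075 s.
Cycle = t_tx + RTT = 0.00750044 s.
Utilization = t_tx / cycle = 4.44444e-07/0.00750044 = 0.00593 %.

0.00593 %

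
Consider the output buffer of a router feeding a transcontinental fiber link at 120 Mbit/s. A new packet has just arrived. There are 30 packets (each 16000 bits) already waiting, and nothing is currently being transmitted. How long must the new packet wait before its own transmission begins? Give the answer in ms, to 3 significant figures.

4.00 ms

Each queued packet: L/R = 16000/120000000 = 0.133333 ms.
30 queued → 4 ms.
Queuing delay = 4.00 ms.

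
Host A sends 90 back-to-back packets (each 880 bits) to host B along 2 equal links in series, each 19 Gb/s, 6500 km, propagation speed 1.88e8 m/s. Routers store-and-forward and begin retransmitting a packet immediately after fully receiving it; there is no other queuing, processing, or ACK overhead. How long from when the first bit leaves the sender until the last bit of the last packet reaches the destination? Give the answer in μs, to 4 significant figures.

69150 μs

Per-hop transmission t_tx = L/R = 880/19000000000 = 0.0463158 μs.
Per-hop propagation t_prop = 6500000/188000000 = 34574.5 μs.
Pipeline fill: first packet needs 2·t_tx to clear all hops; remaining 89 packets each add one t_tx.
Total = (2+90-1)·t_tx + 2·t_prop = 91·0.0463158 + 2·34574.5 = 69150 μs.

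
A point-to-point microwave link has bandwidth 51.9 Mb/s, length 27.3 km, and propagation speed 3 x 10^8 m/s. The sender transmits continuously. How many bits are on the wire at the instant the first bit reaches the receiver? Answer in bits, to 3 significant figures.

4720 bits

Propagation delay = 27300 / 300000000 = 9.1e-05 s.
BDP = R × t_prop = 51900000 × 9.1e-05 = 4722.9 bits.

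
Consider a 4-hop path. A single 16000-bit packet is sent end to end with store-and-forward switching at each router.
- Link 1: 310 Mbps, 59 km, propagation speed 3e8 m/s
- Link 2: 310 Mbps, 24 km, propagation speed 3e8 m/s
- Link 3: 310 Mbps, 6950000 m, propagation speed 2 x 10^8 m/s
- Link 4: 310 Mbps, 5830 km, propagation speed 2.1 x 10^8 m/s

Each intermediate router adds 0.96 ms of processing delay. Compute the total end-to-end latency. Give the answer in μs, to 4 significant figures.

65880 μs

Transmission delay per hop = L/R = 16000/310000000 = 51.6129 μs; 4 hops → 206.452 μs.
Propagation delays (d/s per hop): 196.667, 80, 34750, 27761.9 μs; sum = 62788.6 μs.
Processing at 3 router(s): 3 × 0.96 ms = 2880 μs.
End-to-end = 65880 μs.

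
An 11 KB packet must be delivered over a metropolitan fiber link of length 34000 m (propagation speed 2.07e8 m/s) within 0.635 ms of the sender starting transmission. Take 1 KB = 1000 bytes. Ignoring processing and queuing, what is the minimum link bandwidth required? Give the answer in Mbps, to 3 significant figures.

L = 88000 bits.
Propagation delay = 34000 / 2.07e+08 = 0.164251 ms.
Transmission budget = 0.635 − 0.164251 = 0.470749 ms.
R ≥ L / t_tx = 88000 bits / 0.000470749 s = 187 Mbps.

187 Mbps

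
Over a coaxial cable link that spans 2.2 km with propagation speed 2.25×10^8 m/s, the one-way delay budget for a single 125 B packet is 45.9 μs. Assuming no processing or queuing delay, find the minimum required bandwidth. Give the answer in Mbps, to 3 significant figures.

27.7 Mbps

L = 1000 bits.
Propagation delay = 2200 / 225000000 = 9.77778 μs.
Transmission budget = 45.9 − 9.77778 = 36.1222 μs.
R ≥ L / t_tx = 1000 bits / 3.61222e-05 s = 27.7 Mbps.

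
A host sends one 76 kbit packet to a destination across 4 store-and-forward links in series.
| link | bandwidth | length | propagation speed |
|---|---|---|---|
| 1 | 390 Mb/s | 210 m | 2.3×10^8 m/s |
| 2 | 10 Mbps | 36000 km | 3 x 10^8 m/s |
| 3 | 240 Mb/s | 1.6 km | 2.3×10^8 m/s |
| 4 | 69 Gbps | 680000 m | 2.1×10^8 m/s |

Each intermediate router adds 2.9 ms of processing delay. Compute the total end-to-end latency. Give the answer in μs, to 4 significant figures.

L = 76000 bits.
Transmission delays (L/R per hop): 194.872, 7600, 316.667, 1.10145 μs; sum = 8112.64 μs.
Propagation delays (d/s per hop): 0.913043, 120000, 6.95652, 3238.1 μs; sum = 123246 μs.
Processing at 3 router(s): 3 × 2.9 ms = 8700 μs.
End-to-end = 140100 μs.

140100 μs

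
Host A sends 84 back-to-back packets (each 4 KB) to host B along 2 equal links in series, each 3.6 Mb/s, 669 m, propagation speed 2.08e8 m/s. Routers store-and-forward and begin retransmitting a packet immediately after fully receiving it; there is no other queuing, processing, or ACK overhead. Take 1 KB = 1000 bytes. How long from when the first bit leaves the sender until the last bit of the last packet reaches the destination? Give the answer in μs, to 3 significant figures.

756000 μs

Per-hop transmission t_tx = L/R = 32000/3600000 = 8888.89 μs.
Per-hop propagation t_prop = 669/208000000 = 3.21635 μs.
Pipeline fill: first packet needs 2·t_tx to clear all hops; remaining 83 packets each add one t_tx.
Total = (2+84-1)·t_tx + 2·t_prop = 85·8888.89 + 2·3.21635 = 756000 μs.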